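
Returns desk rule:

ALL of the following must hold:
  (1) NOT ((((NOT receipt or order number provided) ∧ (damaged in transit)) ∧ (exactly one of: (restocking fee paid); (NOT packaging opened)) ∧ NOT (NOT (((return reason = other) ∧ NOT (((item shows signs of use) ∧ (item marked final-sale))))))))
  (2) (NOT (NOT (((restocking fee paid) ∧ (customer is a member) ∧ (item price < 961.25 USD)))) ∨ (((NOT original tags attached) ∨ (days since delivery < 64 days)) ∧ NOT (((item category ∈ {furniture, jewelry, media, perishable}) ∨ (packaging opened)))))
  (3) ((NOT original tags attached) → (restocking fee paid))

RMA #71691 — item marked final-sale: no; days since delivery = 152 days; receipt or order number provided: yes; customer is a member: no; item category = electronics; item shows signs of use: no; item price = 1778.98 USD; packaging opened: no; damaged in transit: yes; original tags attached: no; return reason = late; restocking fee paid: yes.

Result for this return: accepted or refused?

Atomic conditions:
  NOT receipt or order number provided: yes → false
  damaged in transit: yes → true
  restocking fee paid: yes → true
  NOT packaging opened: no → true
  return reason = other: late == other is false
  item shows signs of use: no → false
  item marked final-sale: no → false
  customer is a member: no → false
  item price < 961.25 USD: 1778.98 < 961.25 is false
  NOT original tags attached: no → true
  days since delivery < 64 days: 152 < 64 is false
  item category ∈ {furniture, jewelry, media, perishable}: electronics is not in the set → false
  packaging opened: no → false
Combine:
[1.1.1] false AND true = false
[1.1.2] exactly-one(true, true) = false
[1.1.3.1.1.2.1] false AND false = false
[1.1.3.1.1.2] NOT false = true
[1.1.3.1.1] false AND true = false
[1.1.3.1] NOT false = true
[1.1.3] NOT true = false
[1.1] false AND false AND false = false
[1] NOT false = true
[2.1.1.1] true AND false AND false = false
[2.1.1] NOT false = true
[2.1] NOT true = false
[2.2.1] true OR false = true
[2.2.2.1] false OR false = false
[2.2.2] NOT false = true
[2.2] true AND true = true
[2] false OR true = true
[3] true → true = true
[root] true AND true AND true = true
Overall: true → accepted

Accepted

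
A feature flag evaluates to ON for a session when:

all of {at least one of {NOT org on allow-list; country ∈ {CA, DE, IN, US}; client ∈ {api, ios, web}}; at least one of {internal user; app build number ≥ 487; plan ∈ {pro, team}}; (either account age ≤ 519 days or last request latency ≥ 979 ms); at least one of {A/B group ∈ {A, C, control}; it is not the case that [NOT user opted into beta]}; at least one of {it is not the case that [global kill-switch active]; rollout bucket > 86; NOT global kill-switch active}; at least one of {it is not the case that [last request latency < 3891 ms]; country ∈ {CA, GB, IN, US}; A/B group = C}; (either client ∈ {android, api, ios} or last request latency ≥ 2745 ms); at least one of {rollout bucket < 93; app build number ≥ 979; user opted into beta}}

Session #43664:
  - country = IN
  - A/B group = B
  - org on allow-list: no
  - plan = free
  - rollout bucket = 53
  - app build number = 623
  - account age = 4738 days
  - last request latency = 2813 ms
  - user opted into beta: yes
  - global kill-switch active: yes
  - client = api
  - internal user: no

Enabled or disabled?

Disabled

Atomic conditions:
  NOT org on allow-list: no → true
  country ∈ {CA, DE, IN, US}: IN is in the set → true
  client ∈ {api, ios, web}: api is in the set → true
  internal user: no → false
  app build number ≥ 487: 623 ≥ 487 is true
  plan ∈ {pro, team}: free is not in the set → false
  account age ≤ 519 days: 4738 ≤ 519 is false
  last request latency ≥ 979 ms: 2813 ≥ 979 is true
  A/B group ∈ {A, C, control}: B is not in the set → false
  NOT user opted into beta: yes → false
  global kill-switch active: yes → true
  rollout bucket > 86: 53 > 86 is false
  NOT global kill-switch active: yes → false
  last request latency < 3891 ms: 2813 < 3891 is true
  country ∈ {CA, GB, IN, US}: IN is in the set → true
  A/B group = C: B == C is false
  client ∈ {android, api, ios}: api is in the set → true
  last request latency ≥ 2745 ms: 2813 ≥ 2745 is true
  rollout bucket < 93: 53 < 93 is true
  app build number ≥ 979: 623 ≥ 979 is false
  user opted into beta: yes → true
Combine:
[1] true OR true OR true = true
[2] false OR true OR false = true
[3] false OR true = true
[4.2] NOT false = true
[4] false OR true = true
[5.1] NOT true = false
[5] false OR false OR false = false
[6.1] NOT true = false
[6] false OR true OR false = true
[7] true OR true = true
[8] true OR false OR true = true
[root] true AND true AND true AND true AND false AND true AND true AND true = false
Overall: false → disabled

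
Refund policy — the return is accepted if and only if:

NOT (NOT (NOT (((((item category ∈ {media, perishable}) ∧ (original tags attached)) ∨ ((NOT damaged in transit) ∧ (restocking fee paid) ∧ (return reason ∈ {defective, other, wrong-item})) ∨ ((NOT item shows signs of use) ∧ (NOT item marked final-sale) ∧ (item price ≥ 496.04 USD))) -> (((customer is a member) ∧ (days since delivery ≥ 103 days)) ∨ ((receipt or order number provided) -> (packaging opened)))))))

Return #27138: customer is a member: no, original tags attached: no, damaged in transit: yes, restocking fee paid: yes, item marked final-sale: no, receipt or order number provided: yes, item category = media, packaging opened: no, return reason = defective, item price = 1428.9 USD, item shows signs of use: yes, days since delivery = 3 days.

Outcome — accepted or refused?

Atomic conditions:
  item category ∈ {media, perishable}: media is in the set → true
  original tags attached: no → false
  NOT damaged in transit: yes → false
  restocking fee paid: yes → true
  return reason ∈ {defective, other, wrong-item}: defective is in the set → true
  NOT item shows signs of use: yes → false
  NOT item marked final-sale: no → true
  item price ≥ 496.04 USD: 1428.9 ≥ 496.04 is true
  customer is a member: no → false
  days since delivery ≥ 103 days: 3 ≥ 103 is false
  receipt or order number provided: yes → true
  packaging opened: no → false
Combine:
[1.1.1.1.1] true AND false = false
[1.1.1.1.2] false AND true AND true = false
[1.1.1.1.3] false AND true AND true = false
[1.1.1.1] false OR false OR false = false
[1.1.1.2.1] false AND false = false
[1.1.1.2.2] true → false = false
[1.1.1.2] false OR false = false
[1.1.1] false → false (antecedent false ⇒ implication holds) = true
[1.1] NOT true = false
[1] NOT false = true
[root] NOT true = false
Overall: false → refused

Refused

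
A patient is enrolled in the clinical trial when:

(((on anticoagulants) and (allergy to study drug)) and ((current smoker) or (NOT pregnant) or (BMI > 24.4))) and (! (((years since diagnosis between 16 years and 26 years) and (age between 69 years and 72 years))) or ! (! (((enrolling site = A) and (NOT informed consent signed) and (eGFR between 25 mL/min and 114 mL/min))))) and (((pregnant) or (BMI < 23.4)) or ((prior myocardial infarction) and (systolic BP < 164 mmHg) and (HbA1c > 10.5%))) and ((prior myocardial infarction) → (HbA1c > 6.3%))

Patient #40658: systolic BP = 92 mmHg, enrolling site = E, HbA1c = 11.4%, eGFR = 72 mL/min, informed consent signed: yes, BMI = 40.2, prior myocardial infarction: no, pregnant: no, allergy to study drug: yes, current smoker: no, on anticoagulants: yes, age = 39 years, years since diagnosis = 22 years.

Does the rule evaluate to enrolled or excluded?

Atomic conditions:
  on anticoagulants: yes → true
  allergy to study drug: yes → true
  current smoker: no → false
  NOT pregnant: no → true
  BMI > 24.4: 40.2 > 24.4 is true
  years since diagnosis between 16 years and 26 years: 22 in [16, 26] is true
  age between 69 years and 72 years: 39 in [69, 72] is false
  enrolling site = A: E == A is false
  NOT informed consent signed: yes → false
  eGFR between 25 mL/min and 114 mL/min: 72 in [25, 114] is true
  pregnant: no → false
  BMI < 23.4: 40.2 < 23.4 is false
  prior myocardial infarction: no → false
  systolic BP < 164 mmHg: 92 < 164 is true
  HbA1c > 10.5%: 11.4 > 10.5 is true
  HbA1c > 6.3%: 11.4 > 6.3 is true
Combine:
[1.1] true AND true = true
[1.2] false OR true OR true = true
[1] true AND true = true
[2.1.1] true AND false = false
[2.1] NOT false = true
[2.2.1.1] false AND false AND true = false
[2.2.1] NOT false = true
[2.2] NOT true = false
[2] true OR false = true
[3.1] false OR false = false
[3.2] false AND true AND true = false
[3] false OR false = false
[4] false → true (antecedent false ⇒ implication holds) = true
[root] true AND true AND false AND true = false
Overall: false → excluded

Excluded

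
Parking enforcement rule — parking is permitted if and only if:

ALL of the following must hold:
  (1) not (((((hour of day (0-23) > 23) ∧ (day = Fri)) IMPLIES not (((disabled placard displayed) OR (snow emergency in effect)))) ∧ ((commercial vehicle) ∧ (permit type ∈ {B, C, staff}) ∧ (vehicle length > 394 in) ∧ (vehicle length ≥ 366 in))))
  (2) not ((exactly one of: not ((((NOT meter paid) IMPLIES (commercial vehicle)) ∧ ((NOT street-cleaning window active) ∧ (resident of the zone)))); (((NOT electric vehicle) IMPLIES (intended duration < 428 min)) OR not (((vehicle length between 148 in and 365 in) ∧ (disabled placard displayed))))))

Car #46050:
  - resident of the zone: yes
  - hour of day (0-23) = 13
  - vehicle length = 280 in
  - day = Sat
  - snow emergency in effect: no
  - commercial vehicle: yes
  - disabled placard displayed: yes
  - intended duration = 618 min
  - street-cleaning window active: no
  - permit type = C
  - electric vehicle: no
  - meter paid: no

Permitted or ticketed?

Permitted

Atomic conditions:
  hour of day (0-23) > 23: 13 > 23 is false
  day = Fri: Sat == Fri is false
  disabled placard displayed: yes → true
  snow emergency in effect: no → false
  commercial vehicle: yes → true
  permit type ∈ {B, C, staff}: C is in the set → true
  vehicle length > 394 in: 280 > 394 is false
  vehicle length ≥ 366 in: 280 ≥ 366 is false
  NOT meter paid: no → true
  NOT street-cleaning window active: no → true
  resident of the zone: yes → true
  NOT electric vehicle: no → true
  intended duration < 428 min: 618 < 428 is false
  vehicle length between 148 in and 365 in: 280 in [148, 365] is true
Combine:
[1.1.1.1] false AND false = false
[1.1.1.2.1] true OR false = true
[1.1.1.2] NOT true = false
[1.1.1] false → false (antecedent false ⇒ implication holds) = true
[1.1.2] true AND true AND false AND false = false
[1.1] true AND false = false
[1] NOT false = true
[2.1.1.1.1] true → true = true
[2.1.1.1.2] true AND true = true
[2.1.1.1] true AND true = true
[2.1.1] NOT true = false
[2.1.2.1] true → false = false
[2.1.2.2.1] true AND true = true
[2.1.2.2] NOT true = false
[2.1.2] false OR false = false
[2.1] exactly-one(false, false) = false
[2] NOT false = true
[root] true AND true = true
Overall: true → permitted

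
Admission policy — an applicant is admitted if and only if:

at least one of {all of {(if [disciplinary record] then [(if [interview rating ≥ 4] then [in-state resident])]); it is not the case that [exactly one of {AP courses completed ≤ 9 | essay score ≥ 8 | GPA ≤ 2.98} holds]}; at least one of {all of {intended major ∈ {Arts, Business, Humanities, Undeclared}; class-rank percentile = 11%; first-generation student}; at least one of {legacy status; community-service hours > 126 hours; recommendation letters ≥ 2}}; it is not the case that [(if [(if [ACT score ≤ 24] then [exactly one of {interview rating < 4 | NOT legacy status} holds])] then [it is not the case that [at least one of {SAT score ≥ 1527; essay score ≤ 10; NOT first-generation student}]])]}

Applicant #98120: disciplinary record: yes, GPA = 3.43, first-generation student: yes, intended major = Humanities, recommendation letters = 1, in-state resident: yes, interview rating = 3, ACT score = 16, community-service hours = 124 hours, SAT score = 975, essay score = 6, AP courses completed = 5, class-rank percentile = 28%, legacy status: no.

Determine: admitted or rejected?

Rejected

Atomic conditions:
  disciplinary record: yes → true
  interview rating ≥ 4: 3 ≥ 4 is false
  in-state resident: yes → true
  AP courses completed ≤ 9: 5 ≤ 9 is true
  essay score ≥ 8: 6 ≥ 8 is false
  GPA ≤ 2.98: 3.43 ≤ 2.98 is false
  intended major ∈ {Arts, Business, Humanities, Undeclared}: Humanities is in the set → true
  class-rank percentile = 11%: 28 == 11 is false
  first-generation student: yes → true
  legacy status: no → false
  community-service hours > 126 hours: 124 > 126 is false
  recommendation letters ≥ 2: 1 ≥ 2 is false
  ACT score ≤ 24: 16 ≤ 24 is true
  interview rating < 4: 3 < 4 is true
  NOT legacy status: no → true
  SAT score ≥ 1527: 975 ≥ 1527 is false
  essay score ≤ 10: 6 ≤ 10 is true
  NOT first-generation student: yes → false
Combine:
[1.1.2] false → true (antecedent false ⇒ implication holds) = true
[1.1] true → true = true
[1.2.1] exactly-one(true, false, false) = true
[1.2] NOT true = false
[1] true AND false = false
[2.1] true AND false AND true = false
[2.2] false OR false OR false = false
[2] false OR false = false
[3.1.1.2] exactly-one(true, true) = false
[3.1.1] true → false = false
[3.1.2.1] false OR true OR false = true
[3.1.2] NOT true = false
[3.1] false → false (antecedent false ⇒ implication holds) = true
[3] NOT true = false
[root] false OR false OR false = false
Overall: false → rejected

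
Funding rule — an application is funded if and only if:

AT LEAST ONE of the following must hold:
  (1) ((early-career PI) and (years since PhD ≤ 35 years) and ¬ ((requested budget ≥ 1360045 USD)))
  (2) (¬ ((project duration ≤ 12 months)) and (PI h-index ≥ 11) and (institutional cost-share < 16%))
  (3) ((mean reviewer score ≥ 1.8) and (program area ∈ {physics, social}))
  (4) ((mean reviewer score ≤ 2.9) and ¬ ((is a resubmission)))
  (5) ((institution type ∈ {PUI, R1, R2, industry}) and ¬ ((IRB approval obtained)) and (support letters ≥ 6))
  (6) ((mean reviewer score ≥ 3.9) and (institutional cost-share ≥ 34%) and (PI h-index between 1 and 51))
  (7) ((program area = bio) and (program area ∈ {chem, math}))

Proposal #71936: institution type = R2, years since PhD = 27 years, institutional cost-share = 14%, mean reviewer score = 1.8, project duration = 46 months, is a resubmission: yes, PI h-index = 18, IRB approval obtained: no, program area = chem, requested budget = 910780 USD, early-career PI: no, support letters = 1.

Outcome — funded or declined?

Atomic conditions:
  early-career PI: no → false
  years since PhD ≤ 35 years: 27 ≤ 35 is true
  requested budget ≥ 1360045 USD: 910780 ≥ 1360045 is false
  project duration ≤ 12 months: 46 ≤ 12 is false
  PI h-index ≥ 11: 18 ≥ 11 is true
  institutional cost-share < 16%: 14 < 16 is true
  mean reviewer score ≥ 1.8: 1.8 ≥ 1.8 is true
  program area ∈ {physics, social}: chem is not in the set → false
  mean reviewer score ≤ 2.9: 1.8 ≤ 2.9 is true
  is a resubmission: yes → true
  institution type ∈ {PUI, R1, R2, industry}: R2 is in the set → true
  IRB approval obtained: no → false
  support letters ≥ 6: 1 ≥ 6 is false
  mean reviewer score ≥ 3.9: 1.8 ≥ 3.9 is false
  institutional cost-share ≥ 34%: 14 ≥ 34 is false
  PI h-index between 1 and 51: 18 in [1, 51] is true
  program area = bio: chem == bio is false
  program area ∈ {chem, math}: chem is in the set → true
Combine:
[1.3] NOT false = true
[1] false AND true AND true = false
[2.1] NOT false = true
[2] true AND true AND true = true
[3] true AND false = false
[4.2] NOT true = false
[4] true AND false = false
[5.2] NOT false = true
[5] true AND true AND false = false
[6] false AND false AND true = false
[7] false AND true = false
[root] false OR true OR false OR false OR false OR false OR false = true
Overall: true → funded

Funded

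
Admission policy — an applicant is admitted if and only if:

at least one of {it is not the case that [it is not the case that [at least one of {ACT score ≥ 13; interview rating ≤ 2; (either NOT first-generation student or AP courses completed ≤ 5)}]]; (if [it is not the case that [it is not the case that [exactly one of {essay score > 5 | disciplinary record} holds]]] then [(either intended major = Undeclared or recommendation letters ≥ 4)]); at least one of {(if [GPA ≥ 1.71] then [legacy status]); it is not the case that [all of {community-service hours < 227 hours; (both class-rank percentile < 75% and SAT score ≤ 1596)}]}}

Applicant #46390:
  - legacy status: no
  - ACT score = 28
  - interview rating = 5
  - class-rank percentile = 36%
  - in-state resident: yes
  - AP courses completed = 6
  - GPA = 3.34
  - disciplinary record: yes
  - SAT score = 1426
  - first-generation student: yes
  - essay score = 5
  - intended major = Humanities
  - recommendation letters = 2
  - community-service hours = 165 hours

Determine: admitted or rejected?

Atomic conditions:
  ACT score ≥ 13: 28 ≥ 13 is true
  interview rating ≤ 2: 5 ≤ 2 is false
  NOT first-generation student: yes → false
  AP courses completed ≤ 5: 6 ≤ 5 is false
  essay score > 5: 5 > 5 is false
  disciplinary record: yes → true
  intended major = Undeclared: Humanities == Undeclared is false
  recommendation letters ≥ 4: 2 ≥ 4 is false
  GPA ≥ 1.71: 3.34 ≥ 1.71 is true
  legacy status: no → false
  community-service hours < 227 hours: 165 < 227 is true
  class-rank percentile < 75%: 36 < 75 is true
  SAT score ≤ 1596: 1426 ≤ 1596 is true
Combine:
[1.1.1.3] false OR false = false
[1.1.1] true OR false OR false = true
[1.1] NOT true = false
[1] NOT false = true
[2.1.1.1] exactly-one(false, true) = true
[2.1.1] NOT true = false
[2.1] NOT false = true
[2.2] false OR false = false
[2] true → false = false
[3.1] true → false = false
[3.2.1.2] true AND true = true
[3.2.1] true AND true = true
[3.2] NOT true = false
[3] false OR false = false
[root] true OR false OR false = true
Overall: true → admitted

Admitted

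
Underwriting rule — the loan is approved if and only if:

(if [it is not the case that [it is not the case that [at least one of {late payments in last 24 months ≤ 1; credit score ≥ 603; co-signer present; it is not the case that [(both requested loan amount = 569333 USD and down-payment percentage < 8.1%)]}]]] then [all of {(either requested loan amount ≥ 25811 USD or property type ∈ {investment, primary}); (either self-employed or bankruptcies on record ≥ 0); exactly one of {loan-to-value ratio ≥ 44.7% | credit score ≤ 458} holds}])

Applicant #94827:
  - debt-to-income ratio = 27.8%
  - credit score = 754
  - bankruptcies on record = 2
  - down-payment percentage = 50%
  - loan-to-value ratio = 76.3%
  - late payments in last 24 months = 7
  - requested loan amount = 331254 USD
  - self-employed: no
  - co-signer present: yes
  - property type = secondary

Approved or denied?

Approved

Atomic conditions:
  late payments in last 24 months ≤ 1: 7 ≤ 1 is false
  credit score ≥ 603: 754 ≥ 603 is true
  co-signer present: yes → true
  requested loan amount = 569333 USD: 331254 == 569333 is false
  down-payment percentage < 8.1%: 50 < 8.1 is false
  requested loan amount ≥ 25811 USD: 331254 ≥ 25811 is true
  property type ∈ {investment, primary}: secondary is not in the set → false
  self-employed: no → false
  bankruptcies on record ≥ 0: 2 ≥ 0 is true
  loan-to-value ratio ≥ 44.7%: 76.3 ≥ 44.7 is true
  credit score ≤ 458: 754 ≤ 458 is false
Combine:
[1.1.1.4.1] false AND false = false
[1.1.1.4] NOT false = true
[1.1.1] false OR true OR true OR true = true
[1.1] NOT true = false
[1] NOT false = true
[2.1] true OR false = true
[2.2] false OR true = true
[2.3] exactly-one(true, false) = true
[2] true AND true AND true = true
[root] true → true = true
Overall: true → approved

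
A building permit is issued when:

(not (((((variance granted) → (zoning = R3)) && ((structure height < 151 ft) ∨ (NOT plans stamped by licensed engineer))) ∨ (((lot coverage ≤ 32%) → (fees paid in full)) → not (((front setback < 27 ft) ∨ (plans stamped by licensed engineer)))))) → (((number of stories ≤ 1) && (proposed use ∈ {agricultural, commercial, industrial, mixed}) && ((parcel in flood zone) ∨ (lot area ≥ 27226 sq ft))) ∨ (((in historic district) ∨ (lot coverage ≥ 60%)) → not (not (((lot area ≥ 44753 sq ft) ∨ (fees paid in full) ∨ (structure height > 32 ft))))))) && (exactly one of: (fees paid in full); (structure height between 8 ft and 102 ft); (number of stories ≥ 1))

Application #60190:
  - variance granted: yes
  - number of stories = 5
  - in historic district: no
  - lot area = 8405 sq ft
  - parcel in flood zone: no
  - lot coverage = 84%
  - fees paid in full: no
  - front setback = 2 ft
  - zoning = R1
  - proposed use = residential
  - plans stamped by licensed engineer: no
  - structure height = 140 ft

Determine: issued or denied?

Issued

Atomic conditions:
  variance granted: yes → true
  zoning = R3: R1 == R3 is false
  structure height < 151 ft: 140 < 151 is true
  NOT plans stamped by licensed engineer: no → true
  lot coverage ≤ 32%: 84 ≤ 32 is false
  fees paid in full: no → false
  front setback < 27 ft: 2 < 27 is true
  plans stamped by licensed engineer: no → false
  number of stories ≤ 1: 5 ≤ 1 is false
  proposed use ∈ {agricultural, commercial, industrial, mixed}: residential is not in the set → false
  parcel in flood zone: no → false
  lot area ≥ 27226 sq ft: 8405 ≥ 27226 is false
  in historic district: no → false
  lot coverage ≥ 60%: 84 ≥ 60 is true
  lot area ≥ 44753 sq ft: 8405 ≥ 44753 is false
  structure height > 32 ft: 140 > 32 is true
  structure height between 8 ft and 102 ft: 140 in [8, 102] is false
  number of stories ≥ 1: 5 ≥ 1 is true
Combine:
[1.1.1.1.1] true → false = false
[1.1.1.1.2] true OR true = true
[1.1.1.1] false AND true = false
[1.1.1.2.1] false → false (antecedent false ⇒ implication holds) = true
[1.1.1.2.2.1] true OR false = true
[1.1.1.2.2] NOT true = false
[1.1.1.2] true → false = false
[1.1.1] false OR false = false
[1.1] NOT false = true
[1.2.1.3] false OR false = false
[1.2.1] false AND false AND false = false
[1.2.2.1] false OR true = true
[1.2.2.2.1.1] false OR false OR true = true
[1.2.2.2.1] NOT true = false
[1.2.2.2] NOT false = true
[1.2.2] true → true = true
[1.2] false OR true = true
[1] true → true = true
[2] exactly-one(false, false, true) = true
[root] true AND true = true
Overall: true → issued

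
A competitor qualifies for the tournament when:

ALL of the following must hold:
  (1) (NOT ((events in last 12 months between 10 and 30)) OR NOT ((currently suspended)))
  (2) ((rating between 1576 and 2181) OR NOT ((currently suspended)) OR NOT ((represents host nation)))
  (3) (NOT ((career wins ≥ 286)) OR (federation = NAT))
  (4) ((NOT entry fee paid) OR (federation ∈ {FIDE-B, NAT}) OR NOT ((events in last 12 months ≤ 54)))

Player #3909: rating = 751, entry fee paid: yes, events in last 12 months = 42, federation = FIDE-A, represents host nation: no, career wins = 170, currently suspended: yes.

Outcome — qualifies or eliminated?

Eliminated

Atomic conditions:
  events in last 12 months between 10 and 30: 42 in [10, 30] is false
  currently suspended: yes → true
  rating between 1576 and 2181: 751 in [1576, 2181] is false
  represents host nation: no → false
  career wins ≥ 286: 170 ≥ 286 is false
  federation = NAT: FIDE-A == NAT is false
  NOT entry fee paid: yes → false
  federation ∈ {FIDE-B, NAT}: FIDE-A is not in the set → false
  events in last 12 months ≤ 54: 42 ≤ 54 is true
Combine:
[1.1] NOT false = true
[1.2] NOT true = false
[1] true OR false = true
[2.2] NOT true = false
[2.3] NOT false = true
[2] false OR false OR true = true
[3.1] NOT false = true
[3] true OR false = true
[4.3] NOT true = false
[4] false OR false OR false = false
[root] true AND true AND true AND false = false
Overall: false → eliminated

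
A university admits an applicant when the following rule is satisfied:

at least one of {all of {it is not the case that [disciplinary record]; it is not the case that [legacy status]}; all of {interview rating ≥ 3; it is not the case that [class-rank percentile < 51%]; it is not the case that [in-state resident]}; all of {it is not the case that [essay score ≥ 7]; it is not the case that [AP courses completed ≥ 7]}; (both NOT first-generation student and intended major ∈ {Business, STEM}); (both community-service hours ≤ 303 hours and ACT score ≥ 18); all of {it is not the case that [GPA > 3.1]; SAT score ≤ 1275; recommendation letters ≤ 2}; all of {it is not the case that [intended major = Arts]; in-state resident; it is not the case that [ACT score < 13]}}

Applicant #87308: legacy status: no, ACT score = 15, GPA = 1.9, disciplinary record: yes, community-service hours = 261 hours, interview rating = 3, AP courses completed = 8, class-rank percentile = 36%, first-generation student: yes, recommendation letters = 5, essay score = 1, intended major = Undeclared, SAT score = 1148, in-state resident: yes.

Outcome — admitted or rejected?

Atomic conditions:
  disciplinary record: yes → true
  legacy status: no → false
  interview rating ≥ 3: 3 ≥ 3 is true
  class-rank percentile < 51%: 36 < 51 is true
  in-state resident: yes → true
  essay score ≥ 7: 1 ≥ 7 is false
  AP courses completed ≥ 7: 8 ≥ 7 is true
  NOT first-generation student: yes → false
  intended major ∈ {Business, STEM}: Undeclared is not in the set → false
  community-service hours ≤ 303 hours: 261 ≤ 303 is true
  ACT score ≥ 18: 15 ≥ 18 is false
  GPA > 3.1: 1.9 > 3.1 is false
  SAT score ≤ 1275: 1148 ≤ 1275 is true
  recommendation letters ≤ 2: 5 ≤ 2 is false
  intended major = Arts: Undeclared == Arts is false
  ACT score < 13: 15 < 13 is false
Combine:
[1.1] NOT true = false
[1.2] NOT false = true
[1] false AND true = false
[2.2] NOT true = false
[2.3] NOT true = false
[2] true AND false AND false = false
[3.1] NOT false = true
[3.2] NOT true = false
[3] true AND false = false
[4] false AND false = false
[5] true AND false = false
[6.1] NOT false = true
[6] true AND true AND false = false
[7.1] NOT false = true
[7.3] NOT false = true
[7] true AND true AND true = true
[root] false OR false OR false OR false OR false OR false OR true = true
Overall: true → admitted

Admitted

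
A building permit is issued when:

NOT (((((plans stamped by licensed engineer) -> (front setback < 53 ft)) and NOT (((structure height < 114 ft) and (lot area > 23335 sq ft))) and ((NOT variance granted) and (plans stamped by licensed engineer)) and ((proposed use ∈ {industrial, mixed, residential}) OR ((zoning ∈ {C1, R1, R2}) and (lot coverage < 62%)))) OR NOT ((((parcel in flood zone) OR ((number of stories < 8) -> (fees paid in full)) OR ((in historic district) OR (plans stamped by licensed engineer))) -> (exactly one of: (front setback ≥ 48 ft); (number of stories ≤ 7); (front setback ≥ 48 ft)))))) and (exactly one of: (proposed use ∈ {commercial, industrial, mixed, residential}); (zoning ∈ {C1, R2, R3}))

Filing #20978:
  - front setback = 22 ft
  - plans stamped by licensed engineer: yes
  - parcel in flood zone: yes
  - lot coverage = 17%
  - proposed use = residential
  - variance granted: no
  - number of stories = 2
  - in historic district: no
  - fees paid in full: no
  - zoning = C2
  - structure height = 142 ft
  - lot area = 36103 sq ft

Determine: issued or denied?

Denied

Atomic conditions:
  plans stamped by licensed engineer: yes → true
  front setback < 53 ft: 22 < 53 is true
  structure height < 114 ft: 142 < 114 is false
  lot area > 23335 sq ft: 36103 > 23335 is true
  NOT variance granted: no → true
  proposed use ∈ {industrial, mixed, residential}: residential is in the set → true
  zoning ∈ {C1, R1, R2}: C2 is not in the set → false
  lot coverage < 62%: 17 < 62 is true
  parcel in flood zone: yes → true
  number of stories < 8: 2 < 8 is true
  fees paid in full: no → false
  in historic district: no → false
  front setback ≥ 48 ft: 22 ≥ 48 is false
  number of stories ≤ 7: 2 ≤ 7 is true
  proposed use ∈ {commercial, industrial, mixed, residential}: residential is in the set → true
  zoning ∈ {C1, R2, R3}: C2 is not in the set → false
Combine:
[1.1.1.1] true → true = true
[1.1.1.2.1] false AND true = false
[1.1.1.2] NOT false = true
[1.1.1.3] true AND true = true
[1.1.1.4.2] false AND true = false
[1.1.1.4] true OR false = true
[1.1.1] true AND true AND true AND true = true
[1.1.2.1.1.2] true → false = false
[1.1.2.1.1.3] false OR true = true
[1.1.2.1.1] true OR false OR true = true
[1.1.2.1.2] exactly-one(false, true, false) = true
[1.1.2.1] true → true = true
[1.1.2] NOT true = false
[1.1] true OR false = true
[1] NOT true = false
[2] exactly-one(true, false) = true
[root] false AND true = false
Overall: false → denied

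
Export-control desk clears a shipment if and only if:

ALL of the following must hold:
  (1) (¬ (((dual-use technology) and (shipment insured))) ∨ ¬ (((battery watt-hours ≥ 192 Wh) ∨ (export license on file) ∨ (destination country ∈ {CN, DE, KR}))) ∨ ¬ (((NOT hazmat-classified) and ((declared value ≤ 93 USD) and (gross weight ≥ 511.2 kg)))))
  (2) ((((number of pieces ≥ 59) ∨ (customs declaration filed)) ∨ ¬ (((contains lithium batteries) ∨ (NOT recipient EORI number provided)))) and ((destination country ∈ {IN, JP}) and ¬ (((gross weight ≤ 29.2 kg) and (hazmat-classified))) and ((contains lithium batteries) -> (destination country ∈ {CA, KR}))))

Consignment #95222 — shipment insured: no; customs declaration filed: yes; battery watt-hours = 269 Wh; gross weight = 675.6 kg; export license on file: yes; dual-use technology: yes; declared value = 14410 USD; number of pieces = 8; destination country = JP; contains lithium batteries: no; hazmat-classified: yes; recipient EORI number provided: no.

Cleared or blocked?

Atomic conditions:
  dual-use technology: yes → true
  shipment insured: no → false
  battery watt-hours ≥ 192 Wh: 269 ≥ 192 is true
  export license on file: yes → true
  destination country ∈ {CN, DE, KR}: JP is not in the set → false
  NOT hazmat-classified: yes → false
  declared value ≤ 93 USD: 14410 ≤ 93 is false
  gross weight ≥ 511.2 kg: 675.6 ≥ 511.2 is true
  number of pieces ≥ 59: 8 ≥ 59 is false
  customs declaration filed: yes → true
  contains lithium batteries: no → false
  NOT recipient EORI number provided: no → true
  destination country ∈ {IN, JP}: JP is in the set → true
  gross weight ≤ 29.2 kg: 675.6 ≤ 29.2 is false
  hazmat-classified: yes → true
  destination country ∈ {CA, KR}: JP is not in the set → false
Combine:
[1.1.1] true AND false = false
[1.1] NOT false = true
[1.2.1] true OR true OR false = true
[1.2] NOT true = false
[1.3.1.2] false AND true = false
[1.3.1] false AND false = false
[1.3] NOT false = true
[1] true OR false OR true = true
[2.1.1] false OR true = true
[2.1.2.1] false OR true = true
[2.1.2] NOT true = false
[2.1] true OR false = true
[2.2.2.1] false AND true = false
[2.2.2] NOT false = true
[2.2.3] false → false (antecedent false ⇒ implication holds) = true
[2.2] true AND true AND true = true
[2] true AND true = true
[root] true AND true = true
Overall: true → cleared

Cleared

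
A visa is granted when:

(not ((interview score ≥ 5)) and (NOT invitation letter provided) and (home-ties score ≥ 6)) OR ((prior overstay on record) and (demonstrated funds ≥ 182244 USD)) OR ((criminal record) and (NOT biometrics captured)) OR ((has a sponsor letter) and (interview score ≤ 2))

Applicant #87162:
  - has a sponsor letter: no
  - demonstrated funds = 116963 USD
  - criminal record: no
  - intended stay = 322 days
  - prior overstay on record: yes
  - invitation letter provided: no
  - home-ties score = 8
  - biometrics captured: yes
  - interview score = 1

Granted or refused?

Granted

Atomic conditions:
  interview score ≥ 5: 1 ≥ 5 is false
  NOT invitation letter provided: no → true
  home-ties score ≥ 6: 8 ≥ 6 is true
  prior overstay on record: yes → true
  demonstrated funds ≥ 182244 USD: 116963 ≥ 182244 is false
  criminal record: no → false
  NOT biometrics captured: yes → false
  has a sponsor letter: no → false
  interview score ≤ 2: 1 ≤ 2 is true
Combine:
[1.1] NOT false = true
[1] true AND true AND true = true
[2] true AND false = false
[3] false AND false = false
[4] false AND true = false
[root] true OR false OR false OR false = true
Overall: true → granted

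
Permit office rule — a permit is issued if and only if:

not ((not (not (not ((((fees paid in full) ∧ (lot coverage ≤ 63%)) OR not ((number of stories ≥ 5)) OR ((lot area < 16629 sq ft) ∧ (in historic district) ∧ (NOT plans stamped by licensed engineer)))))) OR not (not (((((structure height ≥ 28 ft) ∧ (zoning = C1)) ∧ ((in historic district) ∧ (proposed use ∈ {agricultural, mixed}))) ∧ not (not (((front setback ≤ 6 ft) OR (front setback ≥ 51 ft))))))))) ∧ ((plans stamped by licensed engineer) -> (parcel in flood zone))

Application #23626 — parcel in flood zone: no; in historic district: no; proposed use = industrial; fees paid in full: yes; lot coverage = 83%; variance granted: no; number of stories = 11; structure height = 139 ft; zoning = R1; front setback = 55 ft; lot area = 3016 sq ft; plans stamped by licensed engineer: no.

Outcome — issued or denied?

Denied

Atomic conditions:
  fees paid in full: yes → true
  lot coverage ≤ 63%: 83 ≤ 63 is false
  number of stories ≥ 5: 11 ≥ 5 is true
  lot area < 16629 sq ft: 3016 < 16629 is true
  in historic district: no → false
  NOT plans stamped by licensed engineer: no → true
  structure height ≥ 28 ft: 139 ≥ 28 is true
  zoning = C1: R1 == C1 is false
  proposed use ∈ {agricultural, mixed}: industrial is not in the set → false
  front setback ≤ 6 ft: 55 ≤ 6 is false
  front setback ≥ 51 ft: 55 ≥ 51 is true
  plans stamped by licensed engineer: no → false
  parcel in flood zone: no → false
Combine:
[1.1.1.1.1.1.1] true AND false = false
[1.1.1.1.1.1.2] NOT true = false
[1.1.1.1.1.1.3] true AND false AND true = false
[1.1.1.1.1.1] false OR false OR false = false
[1.1.1.1.1] NOT false = true
[1.1.1.1] NOT true = false
[1.1.1] NOT false = true
[1.1.2.1.1.1.1] true AND false = false
[1.1.2.1.1.1.2] false AND false = false
[1.1.2.1.1.1] false AND false = false
[1.1.2.1.1.2.1.1] false OR true = true
[1.1.2.1.1.2.1] NOT true = false
[1.1.2.1.1.2] NOT false = true
[1.1.2.1.1] false AND true = false
[1.1.2.1] NOT false = true
[1.1.2] NOT true = false
[1.1] true OR false = true
[1] NOT true = false
[2] false → false (antecedent false ⇒ implication holds) = true
[root] false AND true = false
Overall: false → denied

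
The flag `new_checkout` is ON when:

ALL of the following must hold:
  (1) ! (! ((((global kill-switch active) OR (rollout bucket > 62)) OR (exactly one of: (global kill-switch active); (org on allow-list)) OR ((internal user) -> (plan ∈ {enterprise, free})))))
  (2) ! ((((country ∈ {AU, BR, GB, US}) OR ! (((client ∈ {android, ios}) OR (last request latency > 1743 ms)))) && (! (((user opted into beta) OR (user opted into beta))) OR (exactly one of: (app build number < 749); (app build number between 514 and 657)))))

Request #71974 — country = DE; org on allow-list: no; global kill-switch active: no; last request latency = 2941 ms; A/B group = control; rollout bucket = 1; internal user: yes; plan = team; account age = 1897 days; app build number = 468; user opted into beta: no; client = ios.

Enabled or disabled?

Disabled

Atomic conditions:
  global kill-switch active: no → false
  rollout bucket > 62: 1 > 62 is false
  org on allow-list: no → false
  internal user: yes → true
  plan ∈ {enterprise, free}: team is not in the set → false
  country ∈ {AU, BR, GB, US}: DE is not in the set → false
  client ∈ {android, ios}: ios is in the set → true
  last request latency > 1743 ms: 2941 > 1743 is true
  user opted into beta: no → false
  app build number < 749: 468 < 749 is true
  app build number between 514 and 657: 468 in [514, 657] is false
Combine:
[1.1.1.1] false OR false = false
[1.1.1.2] exactly-one(false, false) = false
[1.1.1.3] true → false = false
[1.1.1] false OR false OR false = false
[1.1] NOT false = true
[1] NOT true = false
[2.1.1.2.1] true OR true = true
[2.1.1.2] NOT true = false
[2.1.1] false OR false = false
[2.1.2.1.1] false OR false = false
[2.1.2.1] NOT false = true
[2.1.2.2] exactly-one(true, false) = true
[2.1.2] true OR true = true
[2.1] false AND true = false
[2] NOT false = true
[root] false AND true = false
Overall: false → disabled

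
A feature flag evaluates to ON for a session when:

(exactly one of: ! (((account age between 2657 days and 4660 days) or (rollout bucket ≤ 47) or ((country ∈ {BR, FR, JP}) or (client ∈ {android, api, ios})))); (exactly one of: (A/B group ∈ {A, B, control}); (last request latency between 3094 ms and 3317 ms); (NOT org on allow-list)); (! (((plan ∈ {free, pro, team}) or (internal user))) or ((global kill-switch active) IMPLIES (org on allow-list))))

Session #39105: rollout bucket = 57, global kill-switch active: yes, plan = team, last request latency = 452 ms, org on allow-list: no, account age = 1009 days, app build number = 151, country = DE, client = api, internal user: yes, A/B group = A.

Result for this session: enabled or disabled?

Disabled

Atomic conditions:
  account age between 2657 days and 4660 days: 1009 in [2657, 4660] is false
  rollout bucket ≤ 47: 57 ≤ 47 is false
  country ∈ {BR, FR, JP}: DE is not in the set → false
  client ∈ {android, api, ios}: api is in the set → true
  A/B group ∈ {A, B, control}: A is in the set → true
  last request latency between 3094 ms and 3317 ms: 452 in [3094, 3317] is false
  NOT org on allow-list: no → true
  plan ∈ {free, pro, team}: team is in the set → true
  internal user: yes → true
  global kill-switch active: yes → true
  org on allow-list: no → false
Combine:
[1.1.3] false OR true = true
[1.1] false OR false OR true = true
[1] NOT true = false
[2] exactly-one(true, false, true) = false
[3.1.1] true OR true = true
[3.1] NOT true = false
[3.2] true → false = false
[3] false OR false = false
[root] exactly-one(false, false, false) = false
Overall: false → disabled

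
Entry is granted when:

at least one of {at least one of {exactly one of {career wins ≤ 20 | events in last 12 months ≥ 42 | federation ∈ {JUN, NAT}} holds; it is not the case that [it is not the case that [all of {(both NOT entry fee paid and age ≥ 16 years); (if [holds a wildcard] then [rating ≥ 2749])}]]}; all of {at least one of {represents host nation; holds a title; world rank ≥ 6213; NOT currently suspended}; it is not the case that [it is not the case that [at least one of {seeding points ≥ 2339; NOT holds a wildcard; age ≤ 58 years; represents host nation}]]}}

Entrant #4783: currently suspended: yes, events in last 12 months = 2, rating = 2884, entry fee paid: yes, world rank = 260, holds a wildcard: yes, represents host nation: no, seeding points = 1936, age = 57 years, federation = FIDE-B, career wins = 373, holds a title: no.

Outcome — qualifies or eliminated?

Atomic conditions:
  career wins ≤ 20: 373 ≤ 20 is false
  events in last 12 months ≥ 42: 2 ≥ 42 is false
  federation ∈ {JUN, NAT}: FIDE-B is not in the set → false
  NOT entry fee paid: yes → false
  age ≥ 16 years: 57 ≥ 16 is true
  holds a wildcard: yes → true
  rating ≥ 2749: 2884 ≥ 2749 is true
  represents host nation: no → false
  holds a title: no → false
  world rank ≥ 6213: 260 ≥ 6213 is false
  NOT currently suspended: yes → false
  seeding points ≥ 2339: 1936 ≥ 2339 is false
  NOT holds a wildcard: yes → false
  age ≤ 58 years: 57 ≤ 58 is true
Combine:
[1.1] exactly-one(false, false, false) = false
[1.2.1.1.1] false AND true = false
[1.2.1.1.2] true → true = true
[1.2.1.1] false AND true = false
[1.2.1] NOT false = true
[1.2] NOT true = false
[1] false OR false = false
[2.1] false OR false OR false OR false = false
[2.2.1.1] false OR false OR true OR false = true
[2.2.1] NOT true = false
[2.2] NOT false = true
[2] false AND true = false
[root] false OR false = false
Overall: false → eliminated

Eliminated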